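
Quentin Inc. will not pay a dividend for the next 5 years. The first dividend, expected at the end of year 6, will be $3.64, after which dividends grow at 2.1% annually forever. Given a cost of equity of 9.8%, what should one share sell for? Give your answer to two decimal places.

Deferred-dividend DDM. At t=5 the remaining stream is a growing perpetuity with first payment D_6 = 3.64.
V_5 = D_6/(r−g) = 3.64/(0.098−0.021) = 47.2727
P₀ = V_5/(1+r)^5 = 47.2727/(1+0.098)^5 = 29.6209

$29.62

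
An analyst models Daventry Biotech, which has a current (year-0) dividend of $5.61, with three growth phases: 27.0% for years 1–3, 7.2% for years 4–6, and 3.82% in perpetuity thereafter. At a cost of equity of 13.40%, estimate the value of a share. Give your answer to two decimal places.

$114.49

Three-stage DDM. Project D₁…D_6; terminal Gordon value at t=6 with g = 0.0382; discount at r = 0.134.
D_1 = 7.1247
D_2 = 9.0484
D_3 = 11.4914
D_4 = 12.3188
D_5 = 13.2058
D_6 = 14.1566
TV_6 = 14.6974/(0.134−0.0382) = 153.4171
P₀ = Σ Dₜ/(1+r)ᵗ + TV_6/(1+r)^6 = 114.4909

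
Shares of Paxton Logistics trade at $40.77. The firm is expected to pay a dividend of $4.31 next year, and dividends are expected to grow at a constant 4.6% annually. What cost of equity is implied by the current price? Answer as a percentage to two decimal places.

15.17%

Rearranging the constant-growth DDM: r = D₁/P₀ + g.
r = 4.3100 / 40.77 + 0.046 = 0.10571 + 0.046 = 0.15171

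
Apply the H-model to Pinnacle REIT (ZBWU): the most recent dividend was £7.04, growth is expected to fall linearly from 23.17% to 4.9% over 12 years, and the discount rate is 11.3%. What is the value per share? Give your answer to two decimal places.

H-model: P₀ = D₀[(1+g_L) + H(g_S−g_L)]/(r−g_L), with H = 12/2 = 6.
P₀ = 7.04 × [(1+0.049) + 6×(0.2317−0.049)] / (0.113−0.049)
   = 7.04 × 2.1452 / 0.064 = 235.9720

£235.97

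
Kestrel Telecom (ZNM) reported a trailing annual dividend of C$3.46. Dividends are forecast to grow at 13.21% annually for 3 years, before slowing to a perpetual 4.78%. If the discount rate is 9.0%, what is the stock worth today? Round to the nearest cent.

C$107.46

Two-stage DDM. Project D₁…D_3 at 0.1321, terminal growth 0.0478, discount at r = 0.09.
D_1 = 3.9171
D_2 = 4.4345
D_3 = 5.0203
Terminal value at t=3: TV = D_4/(r−g) = 5.2603/(0.09−0.0478) = 124.6512
P₀ = 3.9171/(1+0.09)^1 + 4.4345/(1+0.09)^2 + 5.0203/(1+0.09)^3 + 124.6512/(1+0.09)^3 = 107.4563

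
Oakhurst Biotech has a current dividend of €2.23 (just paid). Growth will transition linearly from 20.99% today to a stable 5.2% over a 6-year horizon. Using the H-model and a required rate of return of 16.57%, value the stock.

€29.92

H-model: P₀ = D₀[(1+g_L) + H(g_S−g_L)]/(r−g_L), with H = 6/2 = 3.
P₀ = 2.23 × [(1+0.052) + 3×(0.2099−0.052)] / (0.1657−0.052)
   = 2.23 × 1.5257 / 0.1137 = 29.9236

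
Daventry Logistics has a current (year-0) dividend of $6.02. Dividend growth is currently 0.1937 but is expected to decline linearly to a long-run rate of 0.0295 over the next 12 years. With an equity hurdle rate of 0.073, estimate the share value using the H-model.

H-model: P₀ = D₀[(1+g_L) + H(g_S−g_L)]/(r−g_L), with H = 12/2 = 6.
P₀ = 6.02 × [(1+0.0295) + 6×(0.1937−0.0295)] / (0.073−0.0295)
   = 6.02 × 2.0147 / 0.0435 = 278.8160

$278.82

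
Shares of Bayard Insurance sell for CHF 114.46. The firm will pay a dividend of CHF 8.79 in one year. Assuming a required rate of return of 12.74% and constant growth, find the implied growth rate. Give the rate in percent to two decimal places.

From P₀ = D₁/(r − g), the implied growth is g = r − D₁/P₀.
g = 0.1274 − 8.79/114.46 = 0.1274 − 0.07680 = 0.05060

5.06%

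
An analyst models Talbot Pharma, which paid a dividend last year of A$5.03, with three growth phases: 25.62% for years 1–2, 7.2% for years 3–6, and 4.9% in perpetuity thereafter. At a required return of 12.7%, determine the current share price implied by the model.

A$102.75

Three-stage DDM. Project D₁…D_6; terminal Gordon value at t=6 with g = 0.049; discount at r = 0.127.
D_1 = 6.3187
D_2 = 7.9375
D_3 = 8.5090
D_4 = 9.1217
D_5 = 9.7784
D_6 = 10.4825
TV_6 = 10.9961/(0.127−0.049) = 140.9761
P₀ = Σ Dₜ/(1+r)ᵗ + TV_6/(1+r)^6 = 102.7512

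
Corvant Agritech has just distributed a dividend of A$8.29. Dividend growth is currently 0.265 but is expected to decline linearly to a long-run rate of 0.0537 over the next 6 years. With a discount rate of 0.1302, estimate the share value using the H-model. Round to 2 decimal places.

A$182.88

H-model: P₀ = D₀[(1+g_L) + H(g_S−g_L)]/(r−g_L), with H = 6/2 = 3.
P₀ = 8.29 × [(1+0.0537) + 3×(0.265−0.0537)] / (0.1302−0.0537)
   = 8.29 × 1.6876 / 0.0765 = 182.8785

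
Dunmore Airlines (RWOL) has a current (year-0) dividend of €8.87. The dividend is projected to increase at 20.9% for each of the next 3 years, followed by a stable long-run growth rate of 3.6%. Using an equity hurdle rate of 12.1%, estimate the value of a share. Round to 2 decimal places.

Two-stage DDM. Project D₁…D_3 at 0.209, terminal growth 0.036, discount at r = 0.121.
D_1 = 10.7238
D_2 = 12.9651
D_3 = 15.6748
Terminal value at t=3: TV = D_4/(r−g) = 16.2391/(0.121−0.036) = 191.0484
P₀ = 10.7238/(1+0.121)^1 + 12.9651/(1+0.121)^2 + 15.6748/(1+0.121)^3 + 191.0484/(1+0.121)^3 = 166.6316

€166.63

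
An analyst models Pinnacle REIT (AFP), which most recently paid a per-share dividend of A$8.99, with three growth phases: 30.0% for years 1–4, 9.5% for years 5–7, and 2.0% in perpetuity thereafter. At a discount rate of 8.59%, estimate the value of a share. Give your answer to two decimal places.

A$406.93

Three-stage DDM. Project D₁…D_7; terminal Gordon value at t=7 with g = 0.02; discount at r = 0.0859.
D_1 = 11.6870
D_2 = 15.1931
D_3 = 19.7510
D_4 = 25.6763
D_5 = 28.1156
D_6 = 30.7866
D_7 = 33.7113
TV_7 = 34.3855/(0.0859−0.02) = 521.7833
P₀ = Σ Dₜ/(1+r)ᵗ + TV_7/(1+r)^7 = 406.9329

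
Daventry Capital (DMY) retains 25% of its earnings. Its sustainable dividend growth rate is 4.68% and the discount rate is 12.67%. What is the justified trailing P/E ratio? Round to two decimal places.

Payout ratio b = 1 − 0.25 = 0.75.
Justified trailing P/E = b(1+g)/(r−g) = 0.75×(1+0.0468)/(0.1267−0.0468) = 9.8260

9.83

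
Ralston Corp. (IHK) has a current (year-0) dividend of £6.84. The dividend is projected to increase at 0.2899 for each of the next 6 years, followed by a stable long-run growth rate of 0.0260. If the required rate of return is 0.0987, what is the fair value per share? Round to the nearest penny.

£327.46

Two-stage DDM. Project D₁…D_6 at 0.2899, terminal growth 0.026, discount at r = 0.0987.
D_1 = 8.8229
D_2 = 11.3807
D_3 = 14.6799
D_4 = 18.9357
D_5 = 24.4251
D_6 = 31.5059
Terminal value at t=6: TV = D_7/(r−g) = 32.3251/(0.0987−0.026) = 444.6367
P₀ = 8.8229/(1+0.0987)^1 + 11.3807/(1+0.0987)^2 + 14.6799/(1+0.0987)^3 + 18.9357/(1+0.0987)^4 + 24.4251/(1+0.0987)^5 + 31.5059/(1+0.0987)^6 + 444.6367/(1+0.0987)^6 = 327.4610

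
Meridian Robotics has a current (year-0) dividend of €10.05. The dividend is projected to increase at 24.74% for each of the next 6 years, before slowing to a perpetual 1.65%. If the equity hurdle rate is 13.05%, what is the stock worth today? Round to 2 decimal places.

€248.02

Two-stage DDM. Project D₁…D_6 at 0.2474, terminal growth 0.0165, discount at r = 0.1305.
D_1 = 12.5364
D_2 = 15.6379
D_3 = 19.5067
D_4 = 24.3326
D_5 = 30.3525
D_6 = 37.8617
Terminal value at t=6: TV = D_7/(r−g) = 38.4865/(0.1305−0.0165) = 337.6005
P₀ = 12.5364/(1+0.1305)^1 + 15.6379/(1+0.1305)^2 + 19.5067/(1+0.1305)^3 + 24.3326/(1+0.1305)^4 + 30.3525/(1+0.1305)^5 + 37.8617/(1+0.1305)^6 + 337.6005/(1+0.1305)^6 = 248.0247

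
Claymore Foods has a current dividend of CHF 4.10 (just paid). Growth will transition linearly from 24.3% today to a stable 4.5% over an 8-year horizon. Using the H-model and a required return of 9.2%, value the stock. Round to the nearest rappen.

H-model: P₀ = D₀[(1+g_L) + H(g_S−g_L)]/(r−g_L), with H = 8/2 = 4.
P₀ = 4.10 × [(1+0.045) + 4×(0.243−0.045)] / (0.092−0.045)
   = 4.10 × 1.8370 / 0.047 = 160.2489

CHF 160.25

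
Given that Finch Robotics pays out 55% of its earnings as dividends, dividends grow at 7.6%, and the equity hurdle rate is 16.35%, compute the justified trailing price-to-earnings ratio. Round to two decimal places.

Justified trailing P/E = b(1+g)/(r−g) = 0.55×(1+0.076)/(0.1635−0.076) = 6.7634

6.76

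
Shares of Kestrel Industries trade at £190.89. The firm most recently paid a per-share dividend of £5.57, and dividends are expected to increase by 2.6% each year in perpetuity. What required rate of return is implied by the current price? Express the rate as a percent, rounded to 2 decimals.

Rearranging the constant-growth DDM: r = D₁/P₀ + g.
D₁ = 5.57 × (1 + 0.026) = 5.7148.
r = 5.7148 / 190.89 + 0.026 = 0.02994 + 0.026 = 0.05594

5.59%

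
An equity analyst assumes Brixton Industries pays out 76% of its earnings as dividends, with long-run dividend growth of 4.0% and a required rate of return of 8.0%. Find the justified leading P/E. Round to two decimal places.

19.00

Justified leading P/E = b/(r−g) = 0.76/(0.08−0.04) = 19.0000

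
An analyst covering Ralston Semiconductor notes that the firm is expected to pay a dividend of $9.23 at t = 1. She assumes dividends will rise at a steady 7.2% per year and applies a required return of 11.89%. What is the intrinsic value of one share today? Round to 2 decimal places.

Gordon growth model: P₀ = D₁/(r − g), with D₁ = 9.23 given directly.
P₀ = 9.2300 / (0.1189 − 0.072) = 9.2300 / 0.0469 = 196.8017

$196.80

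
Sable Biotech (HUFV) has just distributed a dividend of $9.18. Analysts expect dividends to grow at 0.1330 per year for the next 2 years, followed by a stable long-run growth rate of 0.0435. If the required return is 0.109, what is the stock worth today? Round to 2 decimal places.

$171.61

Two-stage DDM. Project D₁…D_2 at 0.133, terminal growth 0.0435, discount at r = 0.109.
D_1 = 10.4009
D_2 = 11.7843
Terminal value at t=2: TV = D_3/(r−g) = 12.2969/(0.109−0.0435) = 187.7386
P₀ = 10.4009/(1+0.109)^1 + 11.7843/(1+0.109)^2 + 187.7386/(1+0.109)^2 = 171.6081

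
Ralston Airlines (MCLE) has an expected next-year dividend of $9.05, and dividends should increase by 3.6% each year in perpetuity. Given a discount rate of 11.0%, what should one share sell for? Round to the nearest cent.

Gordon growth model: P₀ = D₁/(r − g), with D₁ = 9.05 given directly.
P₀ = 9.0500 / (0.11 − 0.036) = 9.0500 / 0.074 = 122.2973

$122.30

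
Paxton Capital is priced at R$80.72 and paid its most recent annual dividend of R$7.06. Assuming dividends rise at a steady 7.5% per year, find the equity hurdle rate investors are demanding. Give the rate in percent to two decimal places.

16.90%

Rearranging the constant-growth DDM: r = D₁/P₀ + g.
D₁ = 7.06 × (1 + 0.075) = 7.5895.
r = 7.5895 / 80.72 + 0.075 = 0.09402 + 0.075 = 0.16902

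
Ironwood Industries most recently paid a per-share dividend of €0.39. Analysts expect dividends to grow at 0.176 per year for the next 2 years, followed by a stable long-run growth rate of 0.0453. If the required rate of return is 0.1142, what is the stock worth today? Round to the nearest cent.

Two-stage DDM. Project D₁…D_2 at 0.176, terminal growth 0.0453, discount at r = 0.1142.
D_1 = 0.4586
D_2 = 0.5394
Terminal value at t=2: TV = D_3/(r−g) = 0.5638/(0.1142−0.0453) = 8.1828
P₀ = 0.4586/(1+0.1142)^1 + 0.5394/(1+0.1142)^2 + 8.1828/(1+0.1142)^2 = 7.4374

€7.44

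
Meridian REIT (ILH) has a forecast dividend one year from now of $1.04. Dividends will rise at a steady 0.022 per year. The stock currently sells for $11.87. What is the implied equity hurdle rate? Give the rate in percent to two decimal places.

10.96%

Rearranging the constant-growth DDM: r = D₁/P₀ + g.
r = 1.0400 / 11.87 + 0.022 = 0.08762 + 0.022 = 0.10962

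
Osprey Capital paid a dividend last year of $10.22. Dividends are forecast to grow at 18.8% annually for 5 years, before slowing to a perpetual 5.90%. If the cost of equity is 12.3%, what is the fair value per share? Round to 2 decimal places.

$284.74

Two-stage DDM. Project D₁…D_5 at 0.188, terminal growth 0.059, discount at r = 0.123.
D_1 = 12.1414
D_2 = 14.4239
D_3 = 17.1356
D_4 = 20.3571
D_5 = 24.1843
Terminal value at t=5: TV = D_6/(r−g) = 25.6111/(0.123−0.059) = 400.1742
P₀ = 12.1414/(1+0.123)^1 + 14.4239/(1+0.123)^2 + 17.1356/(1+0.123)^3 + 20.3571/(1+0.123)^4 + 24.1843/(1+0.123)^5 + 400.1742/(1+0.123)^5 = 284.7411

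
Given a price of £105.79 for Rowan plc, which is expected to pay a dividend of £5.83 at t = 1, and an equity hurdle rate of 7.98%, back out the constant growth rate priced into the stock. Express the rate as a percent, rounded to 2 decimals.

2.47%

From P₀ = D₁/(r − g), the implied growth is g = r − D₁/P₀.
g = 0.0798 − 5.83/105.79 = 0.0798 − 0.05511 = 0.02469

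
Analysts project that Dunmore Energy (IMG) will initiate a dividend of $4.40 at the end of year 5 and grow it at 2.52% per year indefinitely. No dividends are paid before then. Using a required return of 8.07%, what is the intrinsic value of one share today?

Deferred-dividend DDM. At t=4 the remaining stream is a growing perpetuity with first payment D_5 = 4.40.
V_4 = D_5/(r−g) = 4.40/(0.0807−0.0252) = 79.2793
P₀ = V_4/(1+r)^4 = 79.2793/(1+0.0807)^4 = 58.1218

$58.12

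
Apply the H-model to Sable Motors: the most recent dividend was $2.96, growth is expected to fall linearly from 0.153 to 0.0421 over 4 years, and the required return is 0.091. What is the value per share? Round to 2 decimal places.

$76.51

H-model: P₀ = D₀[(1+g_L) + H(g_S−g_L)]/(r−g_L), with H = 4/2 = 2.
P₀ = 2.96 × [(1+0.0421) + 2×(0.153−0.0421)] / (0.091−0.0421)
   = 2.96 × 1.2639 / 0.0489 = 76.5060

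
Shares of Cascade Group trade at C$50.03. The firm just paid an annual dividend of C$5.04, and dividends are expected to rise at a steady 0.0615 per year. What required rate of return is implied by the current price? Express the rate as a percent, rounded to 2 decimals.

16.84%

Rearranging the constant-growth DDM: r = D₁/P₀ + g.
D₁ = 5.04 × (1 + 0.0615) = 5.3500.
r = 5.3500 / 50.03 + 0.0615 = 0.10694 + 0.0615 = 0.16844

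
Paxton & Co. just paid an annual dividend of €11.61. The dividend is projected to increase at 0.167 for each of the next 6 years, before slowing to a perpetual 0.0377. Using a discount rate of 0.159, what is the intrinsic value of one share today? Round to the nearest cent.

€174.87

Two-stage DDM. Project D₁…D_6 at 0.167, terminal growth 0.0377, discount at r = 0.159.
D_1 = 13.5489
D_2 = 15.8115
D_3 = 18.4521
D_4 = 21.5336
D_5 = 25.1297
D_6 = 29.3263
Terminal value at t=6: TV = D_7/(r−g) = 30.4319/(0.159−0.0377) = 250.8813
P₀ = 13.5489/(1+0.159)^1 + 15.8115/(1+0.159)^2 + 18.4521/(1+0.159)^3 + 21.5336/(1+0.159)^4 + 25.1297/(1+0.159)^5 + 29.3263/(1+0.159)^6 + 250.8813/(1+0.159)^6 = 174.8689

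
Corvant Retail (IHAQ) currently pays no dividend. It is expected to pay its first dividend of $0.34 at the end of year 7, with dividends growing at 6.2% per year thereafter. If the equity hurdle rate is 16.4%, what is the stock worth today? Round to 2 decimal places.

$1.34

Deferred-dividend DDM. At t=6 the remaining stream is a growing perpetuity with first payment D_7 = 0.34.
V_6 = D_7/(r−g) = 0.34/(0.164−0.062) = 3.3333
P₀ = V_6/(1+r)^6 = 3.3333/(1+0.164)^6 = 1.3402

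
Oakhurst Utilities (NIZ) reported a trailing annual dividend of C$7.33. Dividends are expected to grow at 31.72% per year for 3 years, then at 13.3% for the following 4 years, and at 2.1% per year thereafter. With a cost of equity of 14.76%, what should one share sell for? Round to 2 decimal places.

C$157.02

Three-stage DDM. Project D₁…D_7; terminal Gordon value at t=7 with g = 0.021; discount at r = 0.1476.
D_1 = 9.6551
D_2 = 12.7177
D_3 = 16.7517
D_4 = 18.9797
D_5 = 21.5040
D_6 = 24.3640
D_7 = 27.6044
TV_7 = 28.1841/(0.1476−0.021) = 222.6234
P₀ = Σ Dₜ/(1+r)ᵗ + TV_7/(1+r)^7 = 157.0218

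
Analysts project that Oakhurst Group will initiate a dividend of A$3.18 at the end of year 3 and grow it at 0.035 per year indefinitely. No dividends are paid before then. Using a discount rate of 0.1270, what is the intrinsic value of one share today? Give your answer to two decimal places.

Deferred-dividend DDM. At t=2 the remaining stream is a growing perpetuity with first payment D_3 = 3.18.
V_2 = D_3/(r−g) = 3.18/(0.127−0.035) = 34.5652
P₀ = V_2/(1+r)^2 = 34.5652/(1+0.127)^2 = 27.2139

A$27.21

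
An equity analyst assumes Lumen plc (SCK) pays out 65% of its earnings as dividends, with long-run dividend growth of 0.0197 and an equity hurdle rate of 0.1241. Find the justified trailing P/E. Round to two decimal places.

6.35

Justified trailing P/E = b(1+g)/(r−g) = 0.65×(1+0.0197)/(0.1241−0.0197) = 6.3487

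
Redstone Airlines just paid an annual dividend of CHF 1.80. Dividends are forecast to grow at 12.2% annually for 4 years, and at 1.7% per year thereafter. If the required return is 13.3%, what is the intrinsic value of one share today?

CHF 22.20

Two-stage DDM. Project D₁…D_4 at 0.122, terminal growth 0.017, discount at r = 0.133.
D_1 = 2.0196
D_2 = 2.2660
D_3 = 2.5424
D_4 = 2.8526
Terminal value at t=4: TV = D_5/(r−g) = 2.9011/(0.133−0.017) = 25.0096
P₀ = 2.0196/(1+0.133)^1 + 2.2660/(1+0.133)^2 + 2.5424/(1+0.133)^3 + 2.8526/(1+0.133)^4 + 25.0096/(1+0.133)^4 = 22.2040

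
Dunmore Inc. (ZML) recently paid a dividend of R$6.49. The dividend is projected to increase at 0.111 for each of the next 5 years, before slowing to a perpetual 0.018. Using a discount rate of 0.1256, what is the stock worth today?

R$88.73

Two-stage DDM. Project D₁…D_5 at 0.111, terminal growth 0.018, discount at r = 0.1256.
D_1 = 7.2104
D_2 = 8.0107
D_3 = 8.8999
D_4 = 9.8878
D_5 = 10.9854
Terminal value at t=5: TV = D_6/(r−g) = 11.1831/(0.1256−0.018) = 103.9323
P₀ = 7.2104/(1+0.1256)^1 + 8.0107/(1+0.1256)^2 + 8.8999/(1+0.1256)^3 + 9.8878/(1+0.1256)^4 + 10.9854/(1+0.1256)^5 + 103.9323/(1+0.1256)^5 = 88.7304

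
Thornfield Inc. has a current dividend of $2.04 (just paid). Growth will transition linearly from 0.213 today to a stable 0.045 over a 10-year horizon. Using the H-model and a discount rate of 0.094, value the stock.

H-model: P₀ = D₀[(1+g_L) + H(g_S−g_L)]/(r−g_L), with H = 10/2 = 5.
P₀ = 2.04 × [(1+0.045) + 5×(0.213−0.045)] / (0.094−0.045)
   = 2.04 × 1.8850 / 0.049 = 78.4776

$78.48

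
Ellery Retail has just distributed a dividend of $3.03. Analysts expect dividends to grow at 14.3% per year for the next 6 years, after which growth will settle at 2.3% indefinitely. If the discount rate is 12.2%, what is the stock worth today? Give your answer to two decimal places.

$54.40

Two-stage DDM. Project D₁…D_6 at 0.143, terminal growth 0.023, discount at r = 0.122.
D_1 = 3.4633
D_2 = 3.9585
D_3 = 4.5246
D_4 = 5.1716
D_5 = 5.9112
D_6 = 6.7565
Terminal value at t=6: TV = D_7/(r−g) = 6.9119/(0.122−0.023) = 69.8169
P₀ = 3.4633/(1+0.122)^1 + 3.9585/(1+0.122)^2 + 4.5246/(1+0.122)^3 + 5.1716/(1+0.122)^4 + 5.9112/(1+0.122)^5 + 6.7565/(1+0.122)^6 + 69.8169/(1+0.122)^6 = 54.4036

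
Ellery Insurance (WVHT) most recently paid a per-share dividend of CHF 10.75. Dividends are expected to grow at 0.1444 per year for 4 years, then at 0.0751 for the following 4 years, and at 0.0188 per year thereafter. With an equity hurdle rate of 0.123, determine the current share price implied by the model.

CHF 181.94

Three-stage DDM. Project D₁…D_8; terminal Gordon value at t=8 with g = 0.0188; discount at r = 0.123.
D_1 = 12.3023
D_2 = 14.0788
D_3 = 16.1117
D_4 = 18.4383
D_5 = 19.8230
D_6 = 21.3117
D_7 = 22.9122
D_8 = 24.6329
TV_8 = 25.0960/(0.123−0.0188) = 240.8444
P₀ = Σ Dₜ/(1+r)ᵗ + TV_8/(1+r)^8 = 181.9355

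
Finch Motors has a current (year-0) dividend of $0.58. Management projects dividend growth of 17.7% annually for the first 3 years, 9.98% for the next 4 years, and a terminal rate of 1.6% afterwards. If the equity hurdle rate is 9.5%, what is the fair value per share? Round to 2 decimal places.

$14.35

Three-stage DDM. Project D₁…D_7; terminal Gordon value at t=7 with g = 0.016; discount at r = 0.095.
D_1 = 0.6827
D_2 = 0.8035
D_3 = 0.9457
D_4 = 1.0401
D_5 = 1.1439
D_6 = 1.2581
D_7 = 1.3836
TV_7 = 1.4057/(0.095−0.016) = 17.7942
P₀ = Σ Dₜ/(1+r)ᵗ + TV_7/(1+r)^7 = 14.3539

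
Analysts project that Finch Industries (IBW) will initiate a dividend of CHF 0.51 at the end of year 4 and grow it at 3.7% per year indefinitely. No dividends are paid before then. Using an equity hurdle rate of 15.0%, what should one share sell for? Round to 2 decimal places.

Deferred-dividend DDM. At t=3 the remaining stream is a growing perpetuity with first payment D_4 = 0.51.
V_3 = D_4/(r−g) = 0.51/(0.15−0.037) = 4.5133
P₀ = V_3/(1+r)^3 = 4.5133/(1+0.15)^3 = 2.9676

CHF 2.97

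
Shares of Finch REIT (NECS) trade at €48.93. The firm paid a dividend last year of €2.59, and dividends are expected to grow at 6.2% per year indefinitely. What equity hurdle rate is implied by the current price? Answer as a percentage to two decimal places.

11.82%

Rearranging the constant-growth DDM: r = D₁/P₀ + g.
D₁ = 2.59 × (1 + 0.062) = 2.7506.
r = 2.7506 / 48.93 + 0.062 = 0.05621 + 0.062 = 0.11821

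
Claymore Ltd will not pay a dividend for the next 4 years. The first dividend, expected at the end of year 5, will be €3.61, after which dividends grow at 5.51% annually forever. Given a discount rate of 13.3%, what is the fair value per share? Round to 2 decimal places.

Deferred-dividend DDM. At t=4 the remaining stream is a growing perpetuity with first payment D_5 = 3.61.
V_4 = D_5/(r−g) = 3.61/(0.133−0.0551) = 46.3415
P₀ = V_4/(1+r)^4 = 46.3415/(1+0.133)^4 = 28.1223

€28.12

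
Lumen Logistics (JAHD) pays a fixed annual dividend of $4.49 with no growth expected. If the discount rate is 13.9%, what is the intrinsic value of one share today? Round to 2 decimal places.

Zero-growth DDM (perpetuity): P₀ = D/r = 4.49 / 0.139 = 32.3022

$32.30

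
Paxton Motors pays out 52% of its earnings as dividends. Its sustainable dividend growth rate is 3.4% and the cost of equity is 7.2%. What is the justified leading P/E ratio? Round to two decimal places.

13.68

Justified leading P/E = b/(r−g) = 0.52/(0.072−0.034) = 13.6842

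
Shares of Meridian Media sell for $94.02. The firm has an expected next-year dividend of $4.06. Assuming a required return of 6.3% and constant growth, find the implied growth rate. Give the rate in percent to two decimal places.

1.98%

From P₀ = D₁/(r − g), the implied growth is g = r − D₁/P₀.
g = 0.063 − 4.06/94.02 = 0.063 − 0.04318 = 0.01982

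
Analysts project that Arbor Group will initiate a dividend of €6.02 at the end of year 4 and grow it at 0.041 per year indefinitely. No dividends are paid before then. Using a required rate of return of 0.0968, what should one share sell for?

Deferred-dividend DDM. At t=3 the remaining stream is a growing perpetuity with first payment D_4 = 6.02.
V_3 = D_4/(r−g) = 6.02/(0.0968−0.041) = 107.8853
P₀ = V_3/(1+r)^3 = 107.8853/(1+0.0968)^3 = 81.7674

€81.77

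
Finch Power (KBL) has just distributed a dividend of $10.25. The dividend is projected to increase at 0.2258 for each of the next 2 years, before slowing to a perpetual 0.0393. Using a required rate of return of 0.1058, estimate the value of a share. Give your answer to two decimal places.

Two-stage DDM. Project D₁…D_2 at 0.2258, terminal growth 0.0393, discount at r = 0.1058.
D_1 = 12.5645
D_2 = 15.4015
Terminal value at t=2: TV = D_3/(r−g) = 16.0068/(0.1058−0.0393) = 240.7035
P₀ = 12.5645/(1+0.1058)^1 + 15.4015/(1+0.1058)^2 + 240.7035/(1+0.1058)^2 = 220.8048

$220.80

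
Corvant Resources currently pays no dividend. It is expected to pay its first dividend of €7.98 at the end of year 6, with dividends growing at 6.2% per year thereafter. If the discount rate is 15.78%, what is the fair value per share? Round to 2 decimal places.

€40.04

Deferred-dividend DDM. At t=5 the remaining stream is a growing perpetuity with first payment D_6 = 7.98.
V_5 = D_6/(r−g) = 7.98/(0.1578−0.062) = 83.2985
P₀ = V_5/(1+r)^5 = 83.2985/(1+0.1578)^5 = 40.0377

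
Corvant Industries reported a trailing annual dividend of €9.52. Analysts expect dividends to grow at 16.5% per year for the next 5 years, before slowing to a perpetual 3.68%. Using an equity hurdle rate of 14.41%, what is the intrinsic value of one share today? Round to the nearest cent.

€150.98

Two-stage DDM. Project D₁…D_5 at 0.165, terminal growth 0.0368, discount at r = 0.1441.
D_1 = 11.0908
D_2 = 12.9208
D_3 = 15.0527
D_4 = 17.5364
D_5 = 20.4299
Terminal value at t=5: TV = D_6/(r−g) = 21.1817/(0.1441−0.0368) = 197.4067
P₀ = 11.0908/(1+0.1441)^1 + 12.9208/(1+0.1441)^2 + 15.0527/(1+0.1441)^3 + 17.5364/(1+0.1441)^4 + 20.4299/(1+0.1441)^5 + 197.4067/(1+0.1441)^5 = 150.9759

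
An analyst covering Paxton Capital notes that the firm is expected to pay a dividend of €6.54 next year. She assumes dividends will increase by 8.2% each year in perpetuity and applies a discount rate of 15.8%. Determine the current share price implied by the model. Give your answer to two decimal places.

€86.05

Gordon growth model: P₀ = D₁/(r − g), with D₁ = 6.54 given directly.
P₀ = 6.5400 / (0.158 − 0.082) = 6.5400 / 0.076 = 86.0526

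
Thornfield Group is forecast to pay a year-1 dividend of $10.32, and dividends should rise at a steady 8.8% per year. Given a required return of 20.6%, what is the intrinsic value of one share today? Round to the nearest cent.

$87.46

Gordon growth model: P₀ = D₁/(r − g), with D₁ = 10.32 given directly.
P₀ = 10.3200 / (0.206 − 0.088) = 10.3200 / 0.118 = 87.4576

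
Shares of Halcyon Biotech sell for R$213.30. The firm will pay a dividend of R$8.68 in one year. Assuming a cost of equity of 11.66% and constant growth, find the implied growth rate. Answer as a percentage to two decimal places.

From P₀ = D₁/(r − g), the implied growth is g = r − D₁/P₀.
g = 0.1166 − 8.68/213.30 = 0.1166 − 0.04069 = 0.07591

7.59%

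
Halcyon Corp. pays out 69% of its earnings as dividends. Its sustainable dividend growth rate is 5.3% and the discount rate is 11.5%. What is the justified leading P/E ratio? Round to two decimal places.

11.13

Justified leading P/E = b/(r−g) = 0.69/(0.115−0.053) = 11.1290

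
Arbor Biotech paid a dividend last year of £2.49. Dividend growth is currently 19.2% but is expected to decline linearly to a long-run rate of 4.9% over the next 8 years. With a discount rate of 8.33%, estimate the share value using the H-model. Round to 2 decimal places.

£117.68

H-model: P₀ = D₀[(1+g_L) + H(g_S−g_L)]/(r−g_L), with H = 8/2 = 4.
P₀ = 2.49 × [(1+0.049) + 4×(0.192−0.049)] / (0.0833−0.049)
   = 2.49 × 1.6210 / 0.0343 = 117.6761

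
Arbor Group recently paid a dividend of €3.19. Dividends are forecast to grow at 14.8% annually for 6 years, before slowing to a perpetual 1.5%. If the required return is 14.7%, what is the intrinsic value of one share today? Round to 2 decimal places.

Two-stage DDM. Project D₁…D_6 at 0.148, terminal growth 0.015, discount at r = 0.147.
D_1 = 3.6621
D_2 = 4.2041
D_3 = 4.8263
D_4 = 5.5406
D_5 = 6.3606
D_6 = 7.3020
Terminal value at t=6: TV = D_7/(r−g) = 7.4115/(0.147−0.015) = 56.1480
P₀ = 3.6621/(1+0.147)^1 + 4.2041/(1+0.147)^2 + 4.8263/(1+0.147)^3 + 5.5406/(1+0.147)^4 + 6.3606/(1+0.147)^5 + 7.3020/(1+0.147)^6 + 56.1480/(1+0.147)^6 = 43.8562

€43.86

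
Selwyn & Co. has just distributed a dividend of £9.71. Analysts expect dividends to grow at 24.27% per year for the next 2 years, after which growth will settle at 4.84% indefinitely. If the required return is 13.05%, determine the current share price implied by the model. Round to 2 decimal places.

£172.24

Two-stage DDM. Project D₁…D_2 at 0.2427, terminal growth 0.0484, discount at r = 0.1305.
D_1 = 12.0666
D_2 = 14.9952
Terminal value at t=2: TV = D_3/(r−g) = 15.7210/(0.1305−0.0484) = 191.4854
P₀ = 12.0666/(1+0.1305)^1 + 14.9952/(1+0.1305)^2 + 191.4854/(1+0.1305)^2 = 172.2353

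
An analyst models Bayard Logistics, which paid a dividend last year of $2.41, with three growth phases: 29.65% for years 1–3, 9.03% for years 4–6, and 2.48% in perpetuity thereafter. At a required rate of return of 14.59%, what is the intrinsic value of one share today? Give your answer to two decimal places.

$44.23

Three-stage DDM. Project D₁…D_6; terminal Gordon value at t=6 with g = 0.0248; discount at r = 0.1459.
D_1 = 3.1246
D_2 = 4.0510
D_3 = 5.2521
D_4 = 5.7264
D_5 = 6.2435
D_6 = 6.8073
TV_6 = 6.9761/(0.1459−0.0248) = 57.6060
P₀ = Σ Dₜ/(1+r)ᵗ + TV_6/(1+r)^6 = 44.2344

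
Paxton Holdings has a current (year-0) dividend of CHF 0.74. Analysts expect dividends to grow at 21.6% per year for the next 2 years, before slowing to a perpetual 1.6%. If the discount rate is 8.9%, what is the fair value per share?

CHF 14.59

Two-stage DDM. Project D₁…D_2 at 0.216, terminal growth 0.016, discount at r = 0.089.
D_1 = 0.8998
D_2 = 1.0942
Terminal value at t=2: TV = D_3/(r−g) = 1.1117/(0.089−0.016) = 15.2289
P₀ = 0.8998/(1+0.089)^1 + 1.0942/(1+0.089)^2 + 15.2289/(1+0.089)^2 = 14.5904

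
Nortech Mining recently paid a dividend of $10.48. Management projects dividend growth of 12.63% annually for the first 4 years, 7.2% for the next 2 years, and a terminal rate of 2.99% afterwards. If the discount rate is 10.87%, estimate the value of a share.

$201.22

Three-stage DDM. Project D₁…D_6; terminal Gordon value at t=6 with g = 0.0299; discount at r = 0.1087.
D_1 = 11.8036
D_2 = 13.2944
D_3 = 14.9735
D_4 = 16.8647
D_5 = 18.0789
D_6 = 19.3806
TV_6 = 19.9601/(0.1087−0.0299) = 253.3005
P₀ = Σ Dₜ/(1+r)ᵗ + TV_6/(1+r)^6 = 201.2174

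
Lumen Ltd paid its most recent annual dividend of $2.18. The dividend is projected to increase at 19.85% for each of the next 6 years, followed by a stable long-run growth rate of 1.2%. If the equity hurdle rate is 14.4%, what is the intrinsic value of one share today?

Two-stage DDM. Project D₁…D_6 at 0.1985, terminal growth 0.012, discount at r = 0.144.
D_1 = 2.6127
D_2 = 3.1314
D_3 = 3.7529
D_4 = 4.4979
D_5 = 5.3907
D_6 = 6.4608
Terminal value at t=6: TV = D_7/(r−g) = 6.5383/(0.144−0.012) = 49.5326
P₀ = 2.6127/(1+0.144)^1 + 3.1314/(1+0.144)^2 + 3.7529/(1+0.144)^3 + 4.4979/(1+0.144)^4 + 5.3907/(1+0.144)^5 + 6.4608/(1+0.144)^6 + 49.5326/(1+0.144)^6 = 37.5397

$37.54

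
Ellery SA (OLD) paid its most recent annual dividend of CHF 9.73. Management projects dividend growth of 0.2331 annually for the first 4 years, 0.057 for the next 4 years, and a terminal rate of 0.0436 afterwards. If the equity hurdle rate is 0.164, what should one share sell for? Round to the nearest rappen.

CHF 156.02

Three-stage DDM. Project D₁…D_8; terminal Gordon value at t=8 with g = 0.0436; discount at r = 0.164.
D_1 = 11.9981
D_2 = 14.7948
D_3 = 18.2435
D_4 = 22.4960
D_5 = 23.7783
D_6 = 25.1337
D_7 = 26.5663
D_8 = 28.0806
TV_8 = 29.3049/(0.164−0.0436) = 243.3961
P₀ = Σ Dₜ/(1+r)ᵗ + TV_8/(1+r)^8 = 156.0165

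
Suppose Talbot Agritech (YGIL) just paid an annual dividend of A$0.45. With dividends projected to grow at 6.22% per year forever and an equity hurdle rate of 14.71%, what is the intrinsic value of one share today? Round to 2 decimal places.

Gordon growth model: P₀ = D₁/(r − g). D₁ = 0.45 × (1 + 0.0622) = 0.4780.
P₀ = 0.4780 / (0.1471 − 0.0622) = 0.4780 / 0.0849 = 5.6300

A$5.63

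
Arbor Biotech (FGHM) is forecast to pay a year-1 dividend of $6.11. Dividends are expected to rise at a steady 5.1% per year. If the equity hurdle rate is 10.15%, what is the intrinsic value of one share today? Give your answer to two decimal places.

$120.99

Gordon growth model: P₀ = D₁/(r − g), with D₁ = 6.11 given directly.
P₀ = 6.1100 / (0.1015 − 0.051) = 6.1100 / 0.0505 = 120.9901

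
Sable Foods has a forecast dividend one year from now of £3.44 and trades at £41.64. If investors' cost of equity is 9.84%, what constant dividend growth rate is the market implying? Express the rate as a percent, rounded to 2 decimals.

From P₀ = D₁/(r − g), the implied growth is g = r − D₁/P₀.
g = 0.0984 − 3.44/41.64 = 0.0984 − 0.08261 = 0.01579

1.58%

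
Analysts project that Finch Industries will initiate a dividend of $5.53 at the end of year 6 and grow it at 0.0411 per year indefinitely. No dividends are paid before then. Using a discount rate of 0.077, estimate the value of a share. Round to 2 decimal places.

Deferred-dividend DDM. At t=5 the remaining stream is a growing perpetuity with first payment D_6 = 5.53.
V_5 = D_6/(r−g) = 5.53/(0.077−0.0411) = 154.0390
P₀ = V_5/(1+r)^5 = 154.0390/(1+0.077)^5 = 106.3046

$106.30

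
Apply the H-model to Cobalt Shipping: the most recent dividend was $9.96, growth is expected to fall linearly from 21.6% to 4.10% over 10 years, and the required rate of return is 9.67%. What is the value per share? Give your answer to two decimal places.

$342.61

H-model: P₀ = D₀[(1+g_L) + H(g_S−g_L)]/(r−g_L), with H = 10/2 = 5.
P₀ = 9.96 × [(1+0.041) + 5×(0.216−0.041)] / (0.0967−0.041)
   = 9.96 × 1.9160 / 0.0557 = 342.6097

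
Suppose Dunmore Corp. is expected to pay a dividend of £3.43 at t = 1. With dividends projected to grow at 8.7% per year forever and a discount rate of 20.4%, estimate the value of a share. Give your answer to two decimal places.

Gordon growth model: P₀ = D₁/(r − g), with D₁ = 3.43 given directly.
P₀ = 3.4300 / (0.204 − 0.087) = 3.4300 / 0.117 = 29.3162

£29.32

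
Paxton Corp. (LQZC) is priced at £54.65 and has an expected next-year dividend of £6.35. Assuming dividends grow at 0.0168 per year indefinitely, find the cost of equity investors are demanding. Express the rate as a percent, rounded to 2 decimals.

13.30%

Rearranging the constant-growth DDM: r = D₁/P₀ + g.
r = 6.3500 / 54.65 + 0.0168 = 0.11619 + 0.0168 = 0.13299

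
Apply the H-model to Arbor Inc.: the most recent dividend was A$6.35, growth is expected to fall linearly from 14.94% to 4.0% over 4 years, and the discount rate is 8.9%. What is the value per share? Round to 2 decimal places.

H-model: P₀ = D₀[(1+g_L) + H(g_S−g_L)]/(r−g_L), with H = 4/2 = 2.
P₀ = 6.35 × [(1+0.04) + 2×(0.1494−0.04)] / (0.089−0.04)
   = 6.35 × 1.2588 / 0.049 = 163.1302

A$163.13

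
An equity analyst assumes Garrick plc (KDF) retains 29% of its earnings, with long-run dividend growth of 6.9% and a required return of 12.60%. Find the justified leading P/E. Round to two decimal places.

12.46

Payout ratio b = 1 − 0.29 = 0.71.
Justified leading P/E = b/(r−g) = 0.71/(0.126−0.069) = 12.4561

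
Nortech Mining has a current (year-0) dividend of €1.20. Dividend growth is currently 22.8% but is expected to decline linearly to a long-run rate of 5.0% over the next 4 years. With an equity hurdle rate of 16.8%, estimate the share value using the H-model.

€14.30

H-model: P₀ = D₀[(1+g_L) + H(g_S−g_L)]/(r−g_L), with H = 4/2 = 2.
P₀ = 1.20 × [(1+0.05) + 2×(0.228−0.05)] / (0.168−0.05)
   = 1.20 × 1.4060 / 0.118 = 14.2983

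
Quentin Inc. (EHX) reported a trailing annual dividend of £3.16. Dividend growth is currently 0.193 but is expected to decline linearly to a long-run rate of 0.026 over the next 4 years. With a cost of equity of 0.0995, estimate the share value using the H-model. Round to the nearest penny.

£58.47

H-model: P₀ = D₀[(1+g_L) + H(g_S−g_L)]/(r−g_L), with H = 4/2 = 2.
P₀ = 3.16 × [(1+0.026) + 2×(0.193−0.026)] / (0.0995−0.026)
   = 3.16 × 1.3600 / 0.0735 = 58.4707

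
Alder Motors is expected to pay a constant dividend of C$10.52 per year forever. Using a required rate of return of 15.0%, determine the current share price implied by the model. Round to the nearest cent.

C$70.13

Zero-growth DDM (perpetuity): P₀ = D/r = 10.52 / 0.15 = 70.1333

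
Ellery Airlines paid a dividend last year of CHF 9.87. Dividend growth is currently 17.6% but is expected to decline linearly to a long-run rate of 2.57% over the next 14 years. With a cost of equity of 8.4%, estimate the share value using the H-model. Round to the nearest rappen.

CHF 351.76

H-model: P₀ = D₀[(1+g_L) + H(g_S−g_L)]/(r−g_L), with H = 14/2 = 7.
P₀ = 9.87 × [(1+0.0257) + 7×(0.176−0.0257)] / (0.084−0.0257)
   = 9.87 × 2.0778 / 0.0583 = 351.7648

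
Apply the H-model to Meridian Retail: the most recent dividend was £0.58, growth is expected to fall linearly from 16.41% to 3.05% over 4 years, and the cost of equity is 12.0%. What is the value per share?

H-model: P₀ = D₀[(1+g_L) + H(g_S−g_L)]/(r−g_L), with H = 4/2 = 2.
P₀ = 0.58 × [(1+0.0305) + 2×(0.1641−0.0305)] / (0.12−0.0305)
   = 0.58 × 1.2977 / 0.0895 = 8.4097

£8.41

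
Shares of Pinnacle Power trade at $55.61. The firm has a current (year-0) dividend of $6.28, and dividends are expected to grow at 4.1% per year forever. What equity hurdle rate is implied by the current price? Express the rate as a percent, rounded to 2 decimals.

15.86%

Rearranging the constant-growth DDM: r = D₁/P₀ + g.
D₁ = 6.28 × (1 + 0.041) = 6.5375.
r = 6.5375 / 55.61 + 0.041 = 0.11756 + 0.041 = 0.15856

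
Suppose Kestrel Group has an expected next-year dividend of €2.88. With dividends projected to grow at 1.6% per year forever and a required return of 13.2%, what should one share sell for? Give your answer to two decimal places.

Gordon growth model: P₀ = D₁/(r − g), with D₁ = 2.88 given directly.
P₀ = 2.8800 / (0.132 − 0.016) = 2.8800 / 0.116 = 24.8276

€24.83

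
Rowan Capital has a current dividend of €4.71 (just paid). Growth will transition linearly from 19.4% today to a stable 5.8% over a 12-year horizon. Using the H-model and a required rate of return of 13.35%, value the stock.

€116.91

H-model: P₀ = D₀[(1+g_L) + H(g_S−g_L)]/(r−g_L), with H = 12/2 = 6.
P₀ = 4.71 × [(1+0.058) + 6×(0.194−0.058)] / (0.1335−0.058)
   = 4.71 × 1.8740 / 0.0755 = 116.9078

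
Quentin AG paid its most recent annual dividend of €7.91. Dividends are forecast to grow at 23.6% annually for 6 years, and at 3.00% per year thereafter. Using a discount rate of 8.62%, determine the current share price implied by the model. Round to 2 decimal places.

Two-stage DDM. Project D₁…D_6 at 0.236, terminal growth 0.03, discount at r = 0.0862.
D_1 = 9.7768
D_2 = 12.0841
D_3 = 14.9359
D_4 = 18.4608
D_5 = 22.8175
D_6 = 28.2025
Terminal value at t=6: TV = D_7/(r−g) = 29.0486/(0.0862−0.03) = 516.8782
P₀ = 9.7768/(1+0.0862)^1 + 12.0841/(1+0.0862)^2 + 14.9359/(1+0.0862)^3 + 18.4608/(1+0.0862)^4 + 22.8175/(1+0.0862)^5 + 28.2025/(1+0.0862)^6 + 516.8782/(1+0.0862)^6 = 391.1470

€391.15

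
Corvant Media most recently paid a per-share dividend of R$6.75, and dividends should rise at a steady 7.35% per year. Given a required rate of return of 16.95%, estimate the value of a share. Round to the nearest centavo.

R$75.48

Gordon growth model: P₀ = D₁/(r − g). D₁ = 6.75 × (1 + 0.0735) = 7.2461.
P₀ = 7.2461 / (0.1695 − 0.0735) = 7.2461 / 0.096 = 75.4805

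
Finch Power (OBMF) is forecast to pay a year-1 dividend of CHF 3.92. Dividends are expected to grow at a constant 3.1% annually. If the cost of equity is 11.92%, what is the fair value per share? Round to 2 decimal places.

Gordon growth model: P₀ = D₁/(r − g), with D₁ = 3.92 given directly.
P₀ = 3.9200 / (0.1192 − 0.031) = 3.9200 / 0.0882 = 44.4444

CHF 44.44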